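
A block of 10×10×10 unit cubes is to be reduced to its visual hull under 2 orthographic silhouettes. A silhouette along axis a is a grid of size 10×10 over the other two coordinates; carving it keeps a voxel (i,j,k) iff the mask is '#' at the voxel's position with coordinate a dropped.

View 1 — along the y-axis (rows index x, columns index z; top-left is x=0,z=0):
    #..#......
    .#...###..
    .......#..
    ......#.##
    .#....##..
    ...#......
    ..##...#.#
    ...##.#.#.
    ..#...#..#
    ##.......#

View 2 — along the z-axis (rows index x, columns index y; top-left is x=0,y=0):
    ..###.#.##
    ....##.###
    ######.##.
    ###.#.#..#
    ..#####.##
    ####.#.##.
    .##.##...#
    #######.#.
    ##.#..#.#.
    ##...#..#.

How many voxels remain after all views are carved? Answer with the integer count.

remaining voxels: 165

before carving: 1000 voxels (10×10×10)
carve view 1 (along y, XZ-mask fill 28/100): 280 voxels remain
carve view 2 (along z, XY-mask fill 61/100): 165 voxels remain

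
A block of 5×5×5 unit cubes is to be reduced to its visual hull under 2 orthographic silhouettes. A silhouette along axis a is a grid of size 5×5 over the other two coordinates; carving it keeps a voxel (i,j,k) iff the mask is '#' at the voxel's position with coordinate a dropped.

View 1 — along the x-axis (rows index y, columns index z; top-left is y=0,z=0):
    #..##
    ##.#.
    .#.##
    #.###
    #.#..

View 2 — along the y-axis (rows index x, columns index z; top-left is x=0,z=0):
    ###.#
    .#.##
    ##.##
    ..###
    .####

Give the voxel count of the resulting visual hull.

before carving: 125 voxels (5×5×5)
step 1: project along x, AND mask (15/25) → |grid| = 75
step 2: project along y, AND mask (18/25) → |grid| = 53

|visual hull| = 53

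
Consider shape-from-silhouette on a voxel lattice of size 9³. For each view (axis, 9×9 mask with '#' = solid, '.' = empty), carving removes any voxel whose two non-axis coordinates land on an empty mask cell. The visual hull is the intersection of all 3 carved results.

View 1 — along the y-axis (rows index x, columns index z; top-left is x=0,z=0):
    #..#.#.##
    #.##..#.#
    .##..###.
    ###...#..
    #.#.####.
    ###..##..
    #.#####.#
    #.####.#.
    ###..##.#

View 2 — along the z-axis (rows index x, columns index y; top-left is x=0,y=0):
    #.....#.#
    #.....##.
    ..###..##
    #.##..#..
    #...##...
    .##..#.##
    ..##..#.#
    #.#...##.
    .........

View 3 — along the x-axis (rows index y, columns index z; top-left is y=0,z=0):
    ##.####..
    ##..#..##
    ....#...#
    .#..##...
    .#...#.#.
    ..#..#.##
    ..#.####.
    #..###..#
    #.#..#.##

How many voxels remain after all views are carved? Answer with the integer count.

full grid |V| = 729
[1] y-view keeps 49 columns → grid now 441
[2] z-view keeps 31 columns → grid now 166
[3] x-view keeps 38 columns → grid now 75

75 voxels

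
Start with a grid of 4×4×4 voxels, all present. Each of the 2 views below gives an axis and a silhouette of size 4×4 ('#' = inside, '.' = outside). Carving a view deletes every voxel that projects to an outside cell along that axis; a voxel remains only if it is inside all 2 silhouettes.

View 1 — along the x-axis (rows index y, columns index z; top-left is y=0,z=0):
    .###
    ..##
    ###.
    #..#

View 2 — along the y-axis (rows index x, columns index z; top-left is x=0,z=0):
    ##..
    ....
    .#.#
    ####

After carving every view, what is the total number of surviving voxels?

start: 4×4×4 = 64 voxels
  1. axis=0 (YZ plane), |mask|=10  ⇒  voxels=40
  2. axis=1 (XZ plane), |mask|=8  ⇒  voxels=19

voxel count = 19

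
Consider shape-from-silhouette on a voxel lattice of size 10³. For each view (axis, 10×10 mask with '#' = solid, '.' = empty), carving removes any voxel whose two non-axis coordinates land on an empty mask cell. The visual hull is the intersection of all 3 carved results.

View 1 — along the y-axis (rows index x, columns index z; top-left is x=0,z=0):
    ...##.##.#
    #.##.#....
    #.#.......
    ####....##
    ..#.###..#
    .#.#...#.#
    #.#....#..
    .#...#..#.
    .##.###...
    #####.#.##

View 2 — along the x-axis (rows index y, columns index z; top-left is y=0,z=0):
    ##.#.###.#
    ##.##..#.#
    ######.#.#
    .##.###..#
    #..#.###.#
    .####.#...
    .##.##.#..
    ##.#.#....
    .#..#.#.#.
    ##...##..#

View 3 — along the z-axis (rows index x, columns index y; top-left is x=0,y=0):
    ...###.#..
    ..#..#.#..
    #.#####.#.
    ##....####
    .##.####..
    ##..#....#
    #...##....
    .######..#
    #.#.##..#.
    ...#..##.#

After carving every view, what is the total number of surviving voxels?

full grid |V| = 1000
V1 y: intersect with XZ mask (45 set) -- 450 left
V2 x: intersect with YZ mask (56 set) -- 257 left
V3 z: intersect with XY mask (49 set) -- 121 left

remaining voxels: 121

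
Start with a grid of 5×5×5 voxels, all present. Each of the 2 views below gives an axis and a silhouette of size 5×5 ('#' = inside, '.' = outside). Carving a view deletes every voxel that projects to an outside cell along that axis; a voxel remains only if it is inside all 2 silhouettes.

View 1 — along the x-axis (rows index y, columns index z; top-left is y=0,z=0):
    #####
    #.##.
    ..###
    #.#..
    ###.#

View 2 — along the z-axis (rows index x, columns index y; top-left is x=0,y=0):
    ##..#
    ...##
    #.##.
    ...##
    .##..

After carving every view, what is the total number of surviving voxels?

initial block: 5^3 = 125
[1] x-view keeps 17 columns → grid now 85
[2] z-view keeps 12 columns → grid now 40

|visual hull| = 40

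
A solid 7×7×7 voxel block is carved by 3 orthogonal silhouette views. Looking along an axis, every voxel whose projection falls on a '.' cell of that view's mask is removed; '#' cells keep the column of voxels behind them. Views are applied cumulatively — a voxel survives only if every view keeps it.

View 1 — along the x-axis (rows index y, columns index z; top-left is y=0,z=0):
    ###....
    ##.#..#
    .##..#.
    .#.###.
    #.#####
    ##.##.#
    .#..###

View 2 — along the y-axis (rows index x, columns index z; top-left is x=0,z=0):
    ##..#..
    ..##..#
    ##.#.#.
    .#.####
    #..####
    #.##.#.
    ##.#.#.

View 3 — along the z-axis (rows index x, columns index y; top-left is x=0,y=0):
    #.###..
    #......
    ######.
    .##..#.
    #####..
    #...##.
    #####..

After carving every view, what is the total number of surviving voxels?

remaining voxels: 67

full grid |V| = 343
[1] x-view keeps 29 columns → grid now 203
[2] y-view keeps 28 columns → grid now 118
[3] z-view keeps 27 columns → grid now 67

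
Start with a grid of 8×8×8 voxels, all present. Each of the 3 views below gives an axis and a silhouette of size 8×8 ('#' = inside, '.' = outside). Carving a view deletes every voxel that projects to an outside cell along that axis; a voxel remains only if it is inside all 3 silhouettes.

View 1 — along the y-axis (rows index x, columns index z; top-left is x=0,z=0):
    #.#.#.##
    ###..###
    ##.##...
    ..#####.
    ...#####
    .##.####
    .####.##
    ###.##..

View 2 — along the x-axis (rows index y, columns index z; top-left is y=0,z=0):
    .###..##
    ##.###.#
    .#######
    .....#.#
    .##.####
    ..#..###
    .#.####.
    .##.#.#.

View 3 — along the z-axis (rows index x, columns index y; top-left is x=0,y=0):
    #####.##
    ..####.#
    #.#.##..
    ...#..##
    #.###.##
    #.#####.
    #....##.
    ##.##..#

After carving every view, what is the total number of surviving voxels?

voxel count = 126

start: 8×8×8 = 512 voxels
step 1: project along y, AND mask (42/64) → |grid| = 336
step 2: project along x, AND mask (39/64) → |grid| = 211
step 3: project along z, AND mask (39/64) → |grid| = 126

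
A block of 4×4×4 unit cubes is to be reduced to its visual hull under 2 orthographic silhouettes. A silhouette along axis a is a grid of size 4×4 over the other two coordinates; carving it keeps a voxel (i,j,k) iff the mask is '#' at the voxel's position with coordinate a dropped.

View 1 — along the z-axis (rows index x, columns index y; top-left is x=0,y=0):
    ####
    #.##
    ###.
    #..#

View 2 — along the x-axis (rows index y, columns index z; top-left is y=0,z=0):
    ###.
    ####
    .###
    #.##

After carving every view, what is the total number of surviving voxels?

voxel count = 38

initial block: 4^3 = 64
step 1: project along z, AND mask (12/16) → |grid| = 48
step 2: project along x, AND mask (13/16) → |grid| = 38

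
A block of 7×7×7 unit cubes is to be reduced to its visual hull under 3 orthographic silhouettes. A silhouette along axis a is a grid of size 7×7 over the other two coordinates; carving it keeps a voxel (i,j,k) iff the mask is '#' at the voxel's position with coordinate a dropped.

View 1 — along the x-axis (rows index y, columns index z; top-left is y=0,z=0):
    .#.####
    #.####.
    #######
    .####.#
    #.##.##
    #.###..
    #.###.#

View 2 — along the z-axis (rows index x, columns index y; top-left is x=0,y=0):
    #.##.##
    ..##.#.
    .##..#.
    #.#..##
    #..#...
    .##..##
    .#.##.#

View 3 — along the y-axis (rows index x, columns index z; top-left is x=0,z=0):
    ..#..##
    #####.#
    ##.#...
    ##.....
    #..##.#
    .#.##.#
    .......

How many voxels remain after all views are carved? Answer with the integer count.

before carving: 343 voxels (7×7×7)
carve view 1 (along x, YZ-mask fill 36/49): 252 voxels remain
carve view 2 (along z, XY-mask fill 25/49): 130 voxels remain
carve view 3 (along y, XZ-mask fill 22/49): 54 voxels remain

voxel count = 54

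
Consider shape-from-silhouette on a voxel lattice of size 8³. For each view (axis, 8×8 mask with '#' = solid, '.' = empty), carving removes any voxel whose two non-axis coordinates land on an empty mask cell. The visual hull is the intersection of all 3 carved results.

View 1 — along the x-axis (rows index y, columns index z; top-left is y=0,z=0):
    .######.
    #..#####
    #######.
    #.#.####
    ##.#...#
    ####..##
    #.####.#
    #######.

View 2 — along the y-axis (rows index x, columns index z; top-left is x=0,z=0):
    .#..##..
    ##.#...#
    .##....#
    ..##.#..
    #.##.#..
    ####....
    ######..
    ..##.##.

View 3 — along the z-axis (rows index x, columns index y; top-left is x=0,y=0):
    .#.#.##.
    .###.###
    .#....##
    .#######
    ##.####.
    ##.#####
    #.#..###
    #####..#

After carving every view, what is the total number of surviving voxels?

start: 8×8×8 = 512 voxels
step 1: project along x, AND mask (48/64) → |grid| = 384
step 2: project along y, AND mask (31/64) → |grid| = 189
step 3: project along z, AND mask (44/64) → |grid| = 130

voxel count = 130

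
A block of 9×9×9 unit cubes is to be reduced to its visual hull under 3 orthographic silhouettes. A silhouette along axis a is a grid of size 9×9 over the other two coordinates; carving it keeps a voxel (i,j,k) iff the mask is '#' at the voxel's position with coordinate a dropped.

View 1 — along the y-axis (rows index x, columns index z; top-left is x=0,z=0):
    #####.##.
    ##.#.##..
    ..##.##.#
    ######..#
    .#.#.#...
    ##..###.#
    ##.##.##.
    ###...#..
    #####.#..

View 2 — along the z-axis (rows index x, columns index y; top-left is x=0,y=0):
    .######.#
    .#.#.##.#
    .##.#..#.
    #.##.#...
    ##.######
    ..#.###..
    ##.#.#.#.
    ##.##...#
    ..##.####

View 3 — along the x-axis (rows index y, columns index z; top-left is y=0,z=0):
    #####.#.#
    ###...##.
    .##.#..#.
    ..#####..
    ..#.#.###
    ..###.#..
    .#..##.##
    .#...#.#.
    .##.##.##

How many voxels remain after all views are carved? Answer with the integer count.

remaining voxels: 134

before carving: 729 voxels (9×9×9)
step 1: project along y, AND mask (49/81) → |grid| = 441
step 2: project along z, AND mask (48/81) → |grid| = 256
step 3: project along x, AND mask (44/81) → |grid| = 134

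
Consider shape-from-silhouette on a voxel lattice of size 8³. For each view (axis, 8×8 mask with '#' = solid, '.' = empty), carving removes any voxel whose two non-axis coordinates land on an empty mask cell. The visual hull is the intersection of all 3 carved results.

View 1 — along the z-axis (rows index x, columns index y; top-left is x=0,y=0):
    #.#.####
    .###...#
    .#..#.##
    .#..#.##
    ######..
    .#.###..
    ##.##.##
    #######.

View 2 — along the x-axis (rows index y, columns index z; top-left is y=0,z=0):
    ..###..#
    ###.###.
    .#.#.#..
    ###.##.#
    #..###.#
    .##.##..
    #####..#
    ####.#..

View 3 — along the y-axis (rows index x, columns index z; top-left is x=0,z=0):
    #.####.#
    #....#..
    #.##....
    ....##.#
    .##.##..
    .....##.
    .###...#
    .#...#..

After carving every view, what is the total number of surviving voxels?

remaining voxels: 98

start: 8×8×8 = 512 voxels
V1 z: intersect with XY mask (41 set) -- 328 left
V2 x: intersect with YZ mask (39 set) -- 206 left
V3 y: intersect with XZ mask (26 set) -- 98 left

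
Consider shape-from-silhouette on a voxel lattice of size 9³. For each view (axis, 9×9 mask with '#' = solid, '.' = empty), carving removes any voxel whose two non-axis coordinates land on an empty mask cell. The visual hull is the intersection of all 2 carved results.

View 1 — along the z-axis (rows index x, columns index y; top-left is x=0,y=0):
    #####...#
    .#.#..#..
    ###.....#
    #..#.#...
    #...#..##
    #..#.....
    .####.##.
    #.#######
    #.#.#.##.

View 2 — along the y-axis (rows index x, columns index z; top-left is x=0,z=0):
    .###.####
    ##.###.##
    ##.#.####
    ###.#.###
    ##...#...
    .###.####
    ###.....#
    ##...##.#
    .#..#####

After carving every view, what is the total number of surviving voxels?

remaining voxels: 232

start: 9×9×9 = 729 voxels
V1 z: intersect with XY mask (41 set) -- 369 left
V2 y: intersect with XZ mask (53 set) -- 232 left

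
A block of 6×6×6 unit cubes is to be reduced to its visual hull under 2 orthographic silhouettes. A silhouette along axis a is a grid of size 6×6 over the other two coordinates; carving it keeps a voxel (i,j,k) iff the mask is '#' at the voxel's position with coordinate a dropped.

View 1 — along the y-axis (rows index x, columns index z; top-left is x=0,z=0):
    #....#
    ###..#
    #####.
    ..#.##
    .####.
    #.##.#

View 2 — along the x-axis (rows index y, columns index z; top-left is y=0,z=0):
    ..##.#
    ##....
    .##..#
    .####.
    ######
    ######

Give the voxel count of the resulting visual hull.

before carving: 216 voxels (6×6×6)
step 1: project along y, AND mask (22/36) → |grid| = 132
step 2: project along x, AND mask (24/36) → |grid| = 89

89 voxels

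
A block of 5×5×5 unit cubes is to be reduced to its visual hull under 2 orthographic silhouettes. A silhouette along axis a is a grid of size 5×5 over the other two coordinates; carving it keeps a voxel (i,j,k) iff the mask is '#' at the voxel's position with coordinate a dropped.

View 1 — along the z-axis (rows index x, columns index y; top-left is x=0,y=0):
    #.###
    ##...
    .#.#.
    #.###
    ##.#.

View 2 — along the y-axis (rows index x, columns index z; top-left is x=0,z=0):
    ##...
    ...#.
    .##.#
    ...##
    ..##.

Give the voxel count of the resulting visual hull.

full grid |V| = 125
after view 1 [z-axis, 15 of 25 cells solid] → remaining = 75
after view 2 [y-axis, 10 of 25 cells solid] → remaining = 30

voxel count = 30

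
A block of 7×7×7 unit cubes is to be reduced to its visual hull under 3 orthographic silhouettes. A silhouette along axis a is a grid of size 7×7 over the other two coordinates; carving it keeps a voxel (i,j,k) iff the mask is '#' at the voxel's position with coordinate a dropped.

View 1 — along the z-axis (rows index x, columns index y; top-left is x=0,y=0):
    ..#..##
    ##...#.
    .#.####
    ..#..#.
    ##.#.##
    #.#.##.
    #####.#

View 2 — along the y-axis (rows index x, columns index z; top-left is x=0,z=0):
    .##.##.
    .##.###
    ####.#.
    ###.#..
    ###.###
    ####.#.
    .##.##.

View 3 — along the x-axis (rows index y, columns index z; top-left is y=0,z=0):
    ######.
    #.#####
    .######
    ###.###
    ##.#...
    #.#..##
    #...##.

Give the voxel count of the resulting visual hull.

start: 7×7×7 = 343 voxels
carve view 1 (along z, XY-mask fill 28/49): 196 voxels remain
carve view 2 (along y, XZ-mask fill 33/49): 134 voxels remain
carve view 3 (along x, YZ-mask fill 34/49): 96 voxels remain

remaining voxels: 96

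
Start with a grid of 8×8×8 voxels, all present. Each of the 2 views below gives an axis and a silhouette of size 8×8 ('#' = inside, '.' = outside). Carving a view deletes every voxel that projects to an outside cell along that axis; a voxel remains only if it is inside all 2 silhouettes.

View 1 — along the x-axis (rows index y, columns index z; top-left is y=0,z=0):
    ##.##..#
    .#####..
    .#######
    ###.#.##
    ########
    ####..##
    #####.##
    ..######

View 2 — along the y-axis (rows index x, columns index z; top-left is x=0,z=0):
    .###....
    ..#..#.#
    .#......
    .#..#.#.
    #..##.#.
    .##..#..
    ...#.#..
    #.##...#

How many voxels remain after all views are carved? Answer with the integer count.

start: 8×8×8 = 512 voxels
step 1: project along x, AND mask (50/64) → |grid| = 400
step 2: project along y, AND mask (23/64) → |grid| = 146

|visual hull| = 146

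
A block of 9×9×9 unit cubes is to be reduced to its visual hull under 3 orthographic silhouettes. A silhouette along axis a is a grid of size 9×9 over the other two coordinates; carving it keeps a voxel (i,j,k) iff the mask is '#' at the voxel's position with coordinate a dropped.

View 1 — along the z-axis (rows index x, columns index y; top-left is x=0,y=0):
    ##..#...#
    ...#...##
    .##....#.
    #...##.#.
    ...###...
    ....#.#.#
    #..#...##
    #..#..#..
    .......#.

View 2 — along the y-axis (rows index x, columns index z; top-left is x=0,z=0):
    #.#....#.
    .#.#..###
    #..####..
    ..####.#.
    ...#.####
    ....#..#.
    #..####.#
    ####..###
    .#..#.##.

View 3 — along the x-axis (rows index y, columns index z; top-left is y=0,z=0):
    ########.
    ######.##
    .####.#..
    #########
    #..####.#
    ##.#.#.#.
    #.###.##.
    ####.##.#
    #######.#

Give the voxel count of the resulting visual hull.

before carving: 729 voxels (9×9×9)
[1] z-view keeps 28 columns → grid now 252
[2] y-view keeps 42 columns → grid now 132
[3] x-view keeps 62 columns → grid now 105

|visual hull| = 105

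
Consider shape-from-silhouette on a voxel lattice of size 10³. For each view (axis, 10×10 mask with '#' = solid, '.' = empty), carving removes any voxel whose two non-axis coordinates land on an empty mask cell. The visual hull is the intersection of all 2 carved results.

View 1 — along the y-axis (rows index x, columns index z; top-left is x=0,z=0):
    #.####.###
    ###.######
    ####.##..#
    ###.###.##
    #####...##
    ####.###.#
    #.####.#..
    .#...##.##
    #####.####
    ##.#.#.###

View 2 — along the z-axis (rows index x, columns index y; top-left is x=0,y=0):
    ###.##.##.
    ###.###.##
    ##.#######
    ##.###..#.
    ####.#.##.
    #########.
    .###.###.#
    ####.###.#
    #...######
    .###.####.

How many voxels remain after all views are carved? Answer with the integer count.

voxel count = 554

before carving: 1000 voxels (10×10×10)
after view 1 [y-axis, 74 of 100 cells solid] → remaining = 740
after view 2 [z-axis, 75 of 100 cells solid] → remaining = 554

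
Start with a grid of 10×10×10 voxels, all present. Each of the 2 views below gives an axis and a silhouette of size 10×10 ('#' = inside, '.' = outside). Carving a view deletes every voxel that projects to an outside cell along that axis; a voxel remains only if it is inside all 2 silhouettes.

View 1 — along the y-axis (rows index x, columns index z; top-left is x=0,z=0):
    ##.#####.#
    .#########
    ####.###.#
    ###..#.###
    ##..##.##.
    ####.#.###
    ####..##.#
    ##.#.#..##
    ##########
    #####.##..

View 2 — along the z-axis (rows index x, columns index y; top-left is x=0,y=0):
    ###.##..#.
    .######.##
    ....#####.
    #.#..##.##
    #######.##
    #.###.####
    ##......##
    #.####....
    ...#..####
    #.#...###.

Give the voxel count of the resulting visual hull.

before carving: 1000 voxels (10×10×10)
  1. axis=1 (XZ plane), |mask|=76  ⇒  voxels=760
  2. axis=2 (XY plane), |mask|=61  ⇒  voxels=463

voxel count = 463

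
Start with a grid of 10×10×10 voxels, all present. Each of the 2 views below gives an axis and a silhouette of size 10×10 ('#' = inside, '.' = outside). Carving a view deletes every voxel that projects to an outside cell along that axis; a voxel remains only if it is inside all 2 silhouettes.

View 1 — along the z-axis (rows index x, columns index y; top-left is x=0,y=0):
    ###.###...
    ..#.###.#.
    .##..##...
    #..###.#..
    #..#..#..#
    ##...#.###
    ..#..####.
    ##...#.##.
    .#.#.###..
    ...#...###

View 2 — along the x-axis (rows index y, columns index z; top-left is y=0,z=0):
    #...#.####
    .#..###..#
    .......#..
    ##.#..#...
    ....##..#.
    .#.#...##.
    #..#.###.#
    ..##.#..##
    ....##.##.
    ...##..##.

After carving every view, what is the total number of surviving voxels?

|visual hull| = 214

initial block: 10^3 = 1000
step 1: project along z, AND mask (49/100) → |grid| = 490
step 2: project along x, AND mask (42/100) → |grid| = 214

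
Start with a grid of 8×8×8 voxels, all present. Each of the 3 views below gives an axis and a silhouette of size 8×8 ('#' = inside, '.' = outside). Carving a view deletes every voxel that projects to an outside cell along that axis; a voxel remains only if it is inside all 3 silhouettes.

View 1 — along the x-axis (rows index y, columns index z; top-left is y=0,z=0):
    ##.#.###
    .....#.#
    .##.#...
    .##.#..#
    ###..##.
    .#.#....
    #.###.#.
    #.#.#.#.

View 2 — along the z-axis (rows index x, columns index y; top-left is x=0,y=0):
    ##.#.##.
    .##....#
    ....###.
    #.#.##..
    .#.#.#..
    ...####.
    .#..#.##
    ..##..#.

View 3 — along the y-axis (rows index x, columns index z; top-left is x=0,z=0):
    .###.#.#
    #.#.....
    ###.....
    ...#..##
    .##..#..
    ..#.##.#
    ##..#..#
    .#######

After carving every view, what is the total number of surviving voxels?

start: 8×8×8 = 512 voxels
[1] x-view keeps 31 columns → grid now 248
[2] z-view keeps 29 columns → grid now 108
[3] y-view keeps 31 columns → grid now 56

|visual hull| = 56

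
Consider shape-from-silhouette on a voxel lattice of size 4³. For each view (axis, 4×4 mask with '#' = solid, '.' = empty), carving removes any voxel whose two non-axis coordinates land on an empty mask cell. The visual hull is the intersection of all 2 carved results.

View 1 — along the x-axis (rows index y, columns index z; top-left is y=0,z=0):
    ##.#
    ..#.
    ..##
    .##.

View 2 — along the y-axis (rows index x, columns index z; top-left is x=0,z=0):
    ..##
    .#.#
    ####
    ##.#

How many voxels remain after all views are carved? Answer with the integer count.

|visual hull| = 22

initial block: 4^3 = 64
V1 x: intersect with YZ mask (8 set) -- 32 left
V2 y: intersect with XZ mask (11 set) -- 22 left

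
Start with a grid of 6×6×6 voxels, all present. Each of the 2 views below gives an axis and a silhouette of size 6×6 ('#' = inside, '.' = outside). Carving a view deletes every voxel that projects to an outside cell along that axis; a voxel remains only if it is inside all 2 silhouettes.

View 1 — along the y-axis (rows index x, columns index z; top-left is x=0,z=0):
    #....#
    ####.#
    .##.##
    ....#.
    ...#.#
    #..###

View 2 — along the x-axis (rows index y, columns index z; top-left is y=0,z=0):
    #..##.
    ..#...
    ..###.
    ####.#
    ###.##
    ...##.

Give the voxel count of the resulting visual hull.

remaining voxels: 55

before carving: 216 voxels (6×6×6)
V1 y: intersect with XZ mask (18 set) -- 108 left
V2 x: intersect with YZ mask (19 set) -- 55 left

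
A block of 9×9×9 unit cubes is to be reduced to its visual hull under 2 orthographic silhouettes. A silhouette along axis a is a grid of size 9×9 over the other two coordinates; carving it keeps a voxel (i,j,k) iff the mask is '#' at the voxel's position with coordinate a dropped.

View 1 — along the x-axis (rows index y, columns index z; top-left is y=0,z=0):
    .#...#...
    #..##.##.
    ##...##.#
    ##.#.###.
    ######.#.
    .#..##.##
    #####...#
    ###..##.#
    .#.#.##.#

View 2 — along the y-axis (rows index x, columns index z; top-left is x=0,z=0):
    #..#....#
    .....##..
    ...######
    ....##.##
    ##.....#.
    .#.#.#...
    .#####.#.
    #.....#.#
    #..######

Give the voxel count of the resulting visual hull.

remaining voxels: 199

start: 9×9×9 = 729 voxels
carve view 1 (along x, YZ-mask fill 47/81): 423 voxels remain
carve view 2 (along y, XZ-mask fill 37/81): 199 voxels remain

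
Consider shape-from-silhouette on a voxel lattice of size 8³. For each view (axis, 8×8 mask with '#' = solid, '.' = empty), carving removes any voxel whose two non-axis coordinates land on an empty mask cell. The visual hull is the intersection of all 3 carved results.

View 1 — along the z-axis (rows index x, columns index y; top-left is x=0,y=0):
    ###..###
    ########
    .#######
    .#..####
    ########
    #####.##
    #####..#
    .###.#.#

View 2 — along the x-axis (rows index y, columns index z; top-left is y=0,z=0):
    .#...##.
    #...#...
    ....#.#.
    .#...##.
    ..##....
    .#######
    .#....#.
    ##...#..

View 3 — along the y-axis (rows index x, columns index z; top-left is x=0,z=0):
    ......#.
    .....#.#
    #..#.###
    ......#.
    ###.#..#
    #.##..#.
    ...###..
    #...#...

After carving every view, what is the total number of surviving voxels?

voxel count = 55

full grid |V| = 512
carve view 1 (along z, XY-mask fill 52/64): 416 voxels remain
carve view 2 (along x, YZ-mask fill 24/64): 153 voxels remain
carve view 3 (along y, XZ-mask fill 23/64): 55 voxels remain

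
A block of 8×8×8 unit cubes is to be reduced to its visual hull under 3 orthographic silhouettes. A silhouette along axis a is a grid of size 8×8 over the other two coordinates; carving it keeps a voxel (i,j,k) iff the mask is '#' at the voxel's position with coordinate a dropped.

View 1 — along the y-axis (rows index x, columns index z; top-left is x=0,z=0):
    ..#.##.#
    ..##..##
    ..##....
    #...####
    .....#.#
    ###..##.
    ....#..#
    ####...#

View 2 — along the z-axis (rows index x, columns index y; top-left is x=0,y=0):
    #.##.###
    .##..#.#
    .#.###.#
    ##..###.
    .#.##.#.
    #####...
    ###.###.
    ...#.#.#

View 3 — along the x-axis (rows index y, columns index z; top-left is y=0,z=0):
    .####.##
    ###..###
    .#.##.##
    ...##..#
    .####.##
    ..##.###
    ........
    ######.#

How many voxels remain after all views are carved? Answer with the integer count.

|visual hull| = 83

full grid |V| = 512
after view 1 [y-axis, 29 of 64 cells solid] → remaining = 232
after view 2 [z-axis, 38 of 64 cells solid] → remaining = 135
after view 3 [x-axis, 38 of 64 cells solid] → remaining = 83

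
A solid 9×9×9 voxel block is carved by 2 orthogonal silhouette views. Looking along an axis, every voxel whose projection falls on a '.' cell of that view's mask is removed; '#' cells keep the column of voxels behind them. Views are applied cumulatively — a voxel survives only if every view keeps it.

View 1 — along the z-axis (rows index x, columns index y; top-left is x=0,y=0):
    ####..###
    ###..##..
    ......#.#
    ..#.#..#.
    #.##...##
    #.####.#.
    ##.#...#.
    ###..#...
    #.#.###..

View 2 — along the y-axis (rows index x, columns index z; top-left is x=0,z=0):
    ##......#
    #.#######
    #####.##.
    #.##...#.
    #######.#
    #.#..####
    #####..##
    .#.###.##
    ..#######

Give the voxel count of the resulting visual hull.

voxel count = 250

before carving: 729 voxels (9×9×9)
  1. axis=2 (XY plane), |mask|=41  ⇒  voxels=369
  2. axis=1 (XZ plane), |mask|=56  ⇒  voxels=250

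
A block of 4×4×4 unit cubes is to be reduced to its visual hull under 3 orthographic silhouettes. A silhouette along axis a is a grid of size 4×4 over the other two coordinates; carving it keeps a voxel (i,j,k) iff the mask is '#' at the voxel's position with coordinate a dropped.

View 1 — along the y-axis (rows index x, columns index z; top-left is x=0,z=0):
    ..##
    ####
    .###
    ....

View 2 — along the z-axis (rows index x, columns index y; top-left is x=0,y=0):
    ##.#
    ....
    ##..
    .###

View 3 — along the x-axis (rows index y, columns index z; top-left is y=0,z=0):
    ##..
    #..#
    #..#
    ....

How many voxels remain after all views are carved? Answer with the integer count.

3 voxels

full grid |V| = 64
step 1: project along y, AND mask (9/16) → |grid| = 36
step 2: project along z, AND mask (8/16) → |grid| = 12
step 3: project along x, AND mask (6/16) → |grid| = 3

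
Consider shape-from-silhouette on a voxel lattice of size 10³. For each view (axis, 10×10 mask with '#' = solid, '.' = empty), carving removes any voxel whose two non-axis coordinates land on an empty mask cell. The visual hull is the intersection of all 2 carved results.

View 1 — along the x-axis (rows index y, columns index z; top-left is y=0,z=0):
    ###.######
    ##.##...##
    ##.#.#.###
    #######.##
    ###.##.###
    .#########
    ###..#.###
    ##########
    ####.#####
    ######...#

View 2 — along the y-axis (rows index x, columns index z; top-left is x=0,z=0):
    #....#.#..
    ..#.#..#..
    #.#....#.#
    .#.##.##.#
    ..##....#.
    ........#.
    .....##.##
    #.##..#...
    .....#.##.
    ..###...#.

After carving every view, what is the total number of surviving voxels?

remaining voxels: 278

before carving: 1000 voxels (10×10×10)
[1] x-view keeps 81 columns → grid now 810
[2] y-view keeps 35 columns → grid now 278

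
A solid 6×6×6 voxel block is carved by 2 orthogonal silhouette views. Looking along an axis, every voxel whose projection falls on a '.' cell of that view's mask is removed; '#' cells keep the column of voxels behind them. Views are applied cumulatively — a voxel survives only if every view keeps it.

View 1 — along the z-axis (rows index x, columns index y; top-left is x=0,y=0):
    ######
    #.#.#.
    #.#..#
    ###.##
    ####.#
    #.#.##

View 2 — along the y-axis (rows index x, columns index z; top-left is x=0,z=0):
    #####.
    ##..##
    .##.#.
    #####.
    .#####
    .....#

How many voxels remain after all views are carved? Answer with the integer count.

before carving: 216 voxels (6×6×6)
  1. axis=2 (XY plane), |mask|=26  ⇒  voxels=156
  2. axis=1 (XZ plane), |mask|=23  ⇒  voxels=105

105 voxels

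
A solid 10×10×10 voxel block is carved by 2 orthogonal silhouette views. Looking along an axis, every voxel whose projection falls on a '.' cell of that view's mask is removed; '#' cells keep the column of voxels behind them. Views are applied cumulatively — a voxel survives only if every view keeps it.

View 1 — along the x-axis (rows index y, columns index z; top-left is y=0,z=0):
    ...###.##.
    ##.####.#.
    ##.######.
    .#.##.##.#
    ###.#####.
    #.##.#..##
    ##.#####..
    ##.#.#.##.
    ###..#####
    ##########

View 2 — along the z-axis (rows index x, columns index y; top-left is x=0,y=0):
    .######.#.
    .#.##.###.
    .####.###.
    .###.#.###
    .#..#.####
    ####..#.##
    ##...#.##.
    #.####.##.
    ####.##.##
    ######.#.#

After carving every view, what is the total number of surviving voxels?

|visual hull| = 482

start: 10×10×10 = 1000 voxels
V1 x: intersect with YZ mask (71 set) -- 710 left
V2 z: intersect with XY mask (68 set) -- 482 left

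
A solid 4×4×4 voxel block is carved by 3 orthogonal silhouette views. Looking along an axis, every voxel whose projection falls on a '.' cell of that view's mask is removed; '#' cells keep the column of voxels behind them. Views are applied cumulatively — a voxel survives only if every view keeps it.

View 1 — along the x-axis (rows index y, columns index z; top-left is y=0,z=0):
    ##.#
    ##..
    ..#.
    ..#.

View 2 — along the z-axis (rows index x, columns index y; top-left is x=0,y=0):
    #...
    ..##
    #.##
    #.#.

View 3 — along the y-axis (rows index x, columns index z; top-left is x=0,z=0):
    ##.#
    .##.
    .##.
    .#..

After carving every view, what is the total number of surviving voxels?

start: 4×4×4 = 64 voxels
V1 x: intersect with YZ mask (7 set) -- 28 left
V2 z: intersect with XY mask (8 set) -- 14 left
V3 y: intersect with XZ mask (8 set) -- 9 left

|visual hull| = 9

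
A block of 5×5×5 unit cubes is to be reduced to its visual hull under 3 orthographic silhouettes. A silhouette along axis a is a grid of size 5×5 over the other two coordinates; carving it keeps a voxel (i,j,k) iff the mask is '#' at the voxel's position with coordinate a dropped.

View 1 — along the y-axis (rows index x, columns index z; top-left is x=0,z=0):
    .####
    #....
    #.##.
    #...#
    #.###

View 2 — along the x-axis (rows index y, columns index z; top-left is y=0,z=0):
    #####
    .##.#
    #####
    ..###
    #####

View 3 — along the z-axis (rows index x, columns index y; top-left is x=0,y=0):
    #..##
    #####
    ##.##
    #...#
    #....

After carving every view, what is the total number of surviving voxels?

|visual hull| = 31

before carving: 125 voxels (5×5×5)
[1] y-view keeps 14 columns → grid now 70
[2] x-view keeps 21 columns → grid now 58
[3] z-view keeps 15 columns → grid now 31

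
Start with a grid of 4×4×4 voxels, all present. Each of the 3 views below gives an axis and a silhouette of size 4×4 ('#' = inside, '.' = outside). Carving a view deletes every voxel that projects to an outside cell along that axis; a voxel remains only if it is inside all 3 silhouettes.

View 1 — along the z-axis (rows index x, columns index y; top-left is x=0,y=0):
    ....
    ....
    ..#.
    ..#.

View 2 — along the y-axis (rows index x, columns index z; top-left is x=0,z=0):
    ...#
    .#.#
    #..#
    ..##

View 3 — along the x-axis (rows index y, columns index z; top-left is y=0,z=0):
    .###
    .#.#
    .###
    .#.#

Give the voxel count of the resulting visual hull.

remaining voxels: 3

before carving: 64 voxels (4×4×4)
V1 z: intersect with XY mask (2 set) -- 8 left
V2 y: intersect with XZ mask (7 set) -- 4 left
V3 x: intersect with YZ mask (10 set) -- 3 left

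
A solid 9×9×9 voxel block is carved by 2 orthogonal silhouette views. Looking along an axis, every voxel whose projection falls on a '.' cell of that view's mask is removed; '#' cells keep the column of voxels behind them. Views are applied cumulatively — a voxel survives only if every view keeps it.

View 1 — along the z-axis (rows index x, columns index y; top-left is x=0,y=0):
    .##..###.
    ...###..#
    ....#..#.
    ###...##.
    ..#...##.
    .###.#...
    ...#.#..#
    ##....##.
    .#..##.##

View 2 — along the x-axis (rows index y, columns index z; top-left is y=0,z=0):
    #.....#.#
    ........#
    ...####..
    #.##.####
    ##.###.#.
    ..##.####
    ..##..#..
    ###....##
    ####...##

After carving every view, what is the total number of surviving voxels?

voxel count = 156

before carving: 729 voxels (9×9×9)
[1] z-view keeps 35 columns → grid now 315
[2] x-view keeps 41 columns → grid now 156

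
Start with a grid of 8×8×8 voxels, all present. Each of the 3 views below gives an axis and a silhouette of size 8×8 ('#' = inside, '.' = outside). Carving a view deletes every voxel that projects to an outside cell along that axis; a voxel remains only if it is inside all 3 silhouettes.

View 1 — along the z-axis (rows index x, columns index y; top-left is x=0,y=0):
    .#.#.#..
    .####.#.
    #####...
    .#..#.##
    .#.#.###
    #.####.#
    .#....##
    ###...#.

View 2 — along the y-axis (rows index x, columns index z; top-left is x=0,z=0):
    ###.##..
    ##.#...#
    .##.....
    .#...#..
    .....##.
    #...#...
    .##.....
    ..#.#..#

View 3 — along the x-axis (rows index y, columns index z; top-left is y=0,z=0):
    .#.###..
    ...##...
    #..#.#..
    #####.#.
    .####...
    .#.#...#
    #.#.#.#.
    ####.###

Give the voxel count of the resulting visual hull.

40 voxels

full grid |V| = 512
  1. axis=2 (XY plane), |mask|=35  ⇒  voxels=280
  2. axis=1 (XZ plane), |mask|=22  ⇒  voxels=93
  3. axis=0 (YZ plane), |mask|=33  ⇒  voxels=40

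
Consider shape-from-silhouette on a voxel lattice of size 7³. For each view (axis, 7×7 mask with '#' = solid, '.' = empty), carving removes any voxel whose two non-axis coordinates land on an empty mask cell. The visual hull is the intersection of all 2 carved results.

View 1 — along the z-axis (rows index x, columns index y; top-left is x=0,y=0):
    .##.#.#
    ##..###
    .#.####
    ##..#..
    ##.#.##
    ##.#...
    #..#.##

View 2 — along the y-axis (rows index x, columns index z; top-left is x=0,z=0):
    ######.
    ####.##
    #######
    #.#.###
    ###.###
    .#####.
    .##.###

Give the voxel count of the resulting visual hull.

remaining voxels: 169

before carving: 343 voxels (7×7×7)
V1 z: intersect with XY mask (29 set) -- 203 left
V2 y: intersect with XZ mask (40 set) -- 169 left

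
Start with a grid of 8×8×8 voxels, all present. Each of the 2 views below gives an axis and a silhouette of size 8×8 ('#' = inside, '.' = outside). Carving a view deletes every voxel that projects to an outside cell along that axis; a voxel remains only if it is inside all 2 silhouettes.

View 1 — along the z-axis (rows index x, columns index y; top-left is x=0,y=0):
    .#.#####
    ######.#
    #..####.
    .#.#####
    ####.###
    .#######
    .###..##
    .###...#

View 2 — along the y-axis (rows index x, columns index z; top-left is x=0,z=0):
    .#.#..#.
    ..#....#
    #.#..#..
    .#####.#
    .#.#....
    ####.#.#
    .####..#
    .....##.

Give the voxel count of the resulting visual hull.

before carving: 512 voxels (8×8×8)
[1] z-view keeps 47 columns → grid now 376
[2] y-view keeps 29 columns → grid now 172

remaining voxels: 172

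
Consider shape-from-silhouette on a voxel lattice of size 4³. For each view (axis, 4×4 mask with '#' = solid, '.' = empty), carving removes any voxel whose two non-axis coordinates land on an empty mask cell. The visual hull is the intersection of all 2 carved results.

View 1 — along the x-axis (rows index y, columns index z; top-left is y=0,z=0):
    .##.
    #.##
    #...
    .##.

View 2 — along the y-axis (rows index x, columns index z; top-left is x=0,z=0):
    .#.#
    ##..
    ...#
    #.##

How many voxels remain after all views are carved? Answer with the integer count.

remaining voxels: 14

initial block: 4^3 = 64
[1] x-view keeps 8 columns → grid now 32
[2] y-view keeps 8 columns → grid now 14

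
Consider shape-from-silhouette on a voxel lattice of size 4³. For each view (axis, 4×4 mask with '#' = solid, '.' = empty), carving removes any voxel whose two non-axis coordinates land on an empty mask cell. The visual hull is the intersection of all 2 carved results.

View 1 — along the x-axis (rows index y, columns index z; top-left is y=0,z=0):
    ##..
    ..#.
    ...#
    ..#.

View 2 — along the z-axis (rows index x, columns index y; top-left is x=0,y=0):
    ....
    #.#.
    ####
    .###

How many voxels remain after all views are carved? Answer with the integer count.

before carving: 64 voxels (4×4×4)
step 1: project along x, AND mask (5/16) → |grid| = 20
step 2: project along z, AND mask (9/16) → |grid| = 11

11 voxels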